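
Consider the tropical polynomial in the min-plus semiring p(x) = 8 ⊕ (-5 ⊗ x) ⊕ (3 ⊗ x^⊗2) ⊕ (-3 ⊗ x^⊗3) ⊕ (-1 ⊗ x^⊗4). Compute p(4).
p(4) = -1

A tropical monomial a ⊗ x^⊗i evaluates to a + i · x. Evaluating each term at x = 4:
  Term 0 contributes 8 + 0 · 4 = 8
  Term 1 contributes -5 + 1 · 4 = -1
  Term 2 contributes 3 + 2 · 4 = 11
  Term 3 contributes -3 + 3 · 4 = 9
  Term 4 contributes -1 + 4 · 4 = 15
p(4) = ⊕ of these = min[8, -1, 11, 9, 15] = -1.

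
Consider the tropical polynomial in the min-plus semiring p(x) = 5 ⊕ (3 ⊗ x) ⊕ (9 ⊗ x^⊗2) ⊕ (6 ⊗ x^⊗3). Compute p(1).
p(1) = 4

A tropical monomial a ⊗ x^⊗i evaluates to a + i · x. Evaluating each term at x = 1:
  Term 0 contributes 5 + 0 · 1 = 5
  Term 1 contributes 3 + 1 · 1 = 4
  Term 2 contributes 9 + 2 · 1 = 11
  Term 3 contributes 6 + 3 · 1 = 9
p(1) = ⊕ of these = min[5, 4, 11, 9] = 4.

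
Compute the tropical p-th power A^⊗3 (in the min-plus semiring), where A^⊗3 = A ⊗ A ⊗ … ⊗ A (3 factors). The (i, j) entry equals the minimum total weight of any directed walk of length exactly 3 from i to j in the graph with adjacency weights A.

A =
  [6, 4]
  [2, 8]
A^⊗3 =
  [12, 10]
  [8, 12]

Each entry (A^⊗3)_ij equals the minimum over all length-3 walks i = v_0 → v_1 → … → v_3 = j of Σ_t A[v_t][v_{t+1}]. For example, for (i, j) = (0, 1) we minimise over 4 possible intermediate vertex sequences; the minimum is 10, attained along the walk 0 → 1 → 0 → 1.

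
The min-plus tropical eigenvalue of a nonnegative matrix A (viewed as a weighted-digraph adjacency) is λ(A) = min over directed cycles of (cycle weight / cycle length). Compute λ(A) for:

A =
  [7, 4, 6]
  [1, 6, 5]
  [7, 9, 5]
λ(A) = 5/2

Enumerate directed cycles and compute their means (weight / length). Sample:
  cycle 0 → 0: weight = 7, length = 1, mean = 7/1 ≈ 7.000
  cycle 1 → 1: weight = 6, length = 1, mean = 6/1 ≈ 6.000
  cycle 2 → 2: weight = 5, length = 1, mean = 5/1 ≈ 5.000
  cycle 0 → 1 → 0: weight = 5, length = 2, mean = 5/2 ≈ 2.500
  cycle 0 → 2 → 0: weight = 13, length = 2, mean = 13/2 ≈ 6.500
  cycle 1 → 0 → 1: weight = 5, length = 2, mean = 5/2 ≈ 2.500
Minimum mean = 2.500, attained e.g. along the cycle 0 → 1 → 0 with weight 5 and length 2. So λ(A) = 5/2 = 5/2.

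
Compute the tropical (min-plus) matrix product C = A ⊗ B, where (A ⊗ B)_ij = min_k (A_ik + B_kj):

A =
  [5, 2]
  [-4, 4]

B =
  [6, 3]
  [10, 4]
A ⊗ B =
  [11, 6]
  [2, -1]

Apply the min-plus product entry-by-entry:
  C[0][0] = min over k of (A[0][0] + B[0][0] = 5 + 6 = 11, A[0][1] + B[1][0] = 2 + 10 = 12) = 11 (attained at k = 0)
  C[0][1] = min over k of (A[0][0] + B[0][1] = 5 + 3 = 8, A[0][1] + B[1][1] = 2 + 4 = 6) = 6 (attained at k = 1)
  C[1][0] = min over k of (A[1][0] + B[0][0] = -4 + 6 = 2, A[1][1] + B[1][0] = 4 + 10 = 14) = 2 (attained at k = 0)
  C[1][1] = min over k of (A[1][0] + B[0][1] = -4 + 3 = -1, A[1][1] + B[1][1] = 4 + 4 = 8) = -1 (attained at k = 0)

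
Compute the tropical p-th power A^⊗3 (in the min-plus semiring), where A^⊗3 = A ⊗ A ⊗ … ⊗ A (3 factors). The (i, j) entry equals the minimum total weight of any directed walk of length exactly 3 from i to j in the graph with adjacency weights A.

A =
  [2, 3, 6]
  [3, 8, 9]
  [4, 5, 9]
A^⊗3 =
  [6, 7, 10]
  [7, 8, 11]
  [8, 9, 12]

Each entry (A^⊗3)_ij equals the minimum over all length-3 walks i = v_0 → v_1 → … → v_3 = j of Σ_t A[v_t][v_{t+1}]. For example, for (i, j) = (0, 2) we minimise over 9 possible intermediate vertex sequences; the minimum is 10, attained along the walk 0 → 0 → 0 → 2.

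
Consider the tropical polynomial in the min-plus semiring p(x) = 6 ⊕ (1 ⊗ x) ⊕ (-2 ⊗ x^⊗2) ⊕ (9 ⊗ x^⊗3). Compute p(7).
p(7) = 6

A tropical monomial a ⊗ x^⊗i evaluates to a + i · x. Evaluating each term at x = 7:
  Term 0 contributes 6 + 0 · 7 = 6
  Term 1 contributes 1 + 1 · 7 = 8
  Term 2 contributes -2 + 2 · 7 = 12
  Term 3 contributes 9 + 3 · 7 = 30
p(7) = ⊕ of these = min[6, 8, 12, 30] = 6.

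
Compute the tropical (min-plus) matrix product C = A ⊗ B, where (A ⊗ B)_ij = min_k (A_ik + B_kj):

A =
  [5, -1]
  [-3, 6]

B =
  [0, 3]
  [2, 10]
A ⊗ B =
  [1, 8]
  [-3, 0]

Apply the min-plus product entry-by-entry:
  C[0][0] = min over k of (A[0][0] + B[0][0] = 5 + 0 = 5, A[0][1] + B[1][0] = -1 + 2 = 1) = 1 (attained at k = 1)
  C[0][1] = min over k of (A[0][0] + B[0][1] = 5 + 3 = 8, A[0][1] + B[1][1] = -1 + 10 = 9) = 8 (attained at k = 0)
  C[1][0] = min over k of (A[1][0] + B[0][0] = -3 + 0 = -3, A[1][1] + B[1][0] = 6 + 2 = 8) = -3 (attained at k = 0)
  C[1][1] = min over k of (A[1][0] + B[0][1] = -3 + 3 = 0, A[1][1] + B[1][1] = 6 + 10 = 16) = 0 (attained at k = 0)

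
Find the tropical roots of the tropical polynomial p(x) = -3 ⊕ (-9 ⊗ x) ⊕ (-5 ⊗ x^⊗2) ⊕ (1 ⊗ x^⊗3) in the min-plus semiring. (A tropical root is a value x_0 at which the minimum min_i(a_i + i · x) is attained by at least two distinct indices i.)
Roots: {-6, -4, 6}

Each tropical root is a break point of the lower envelope of the lines y = a_i + i · x (there are 4 lines, with slopes 0, 1, ..., 3). Only the lines that attain the minimum somewhere contribute to roots; other lines are dominated. Here the surviving (envelope) indices are i = 3, i = 2, i = 1, i = 0.
Intersections between consecutive envelope lines give the roots: for adjacent envelope indices i < j the intersection is x = (a_i − a_j) / (j − i). Reading off the sorted break points: {-6, -4, 6}.
Verification: at each break x_0, at least two indices attain the minimum of min_i(a_i + i · x_0).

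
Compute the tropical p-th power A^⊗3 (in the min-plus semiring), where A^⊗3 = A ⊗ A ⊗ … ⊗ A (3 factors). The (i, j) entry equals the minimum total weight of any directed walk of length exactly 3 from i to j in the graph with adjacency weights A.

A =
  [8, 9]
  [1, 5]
A^⊗3 =
  [15, 19]
  [11, 15]

Each entry (A^⊗3)_ij equals the minimum over all length-3 walks i = v_0 → v_1 → … → v_3 = j of Σ_t A[v_t][v_{t+1}]. For example, for (i, j) = (0, 1) we minimise over 4 possible intermediate vertex sequences; the minimum is 19, attained along the walk 0 → 1 → 0 → 1.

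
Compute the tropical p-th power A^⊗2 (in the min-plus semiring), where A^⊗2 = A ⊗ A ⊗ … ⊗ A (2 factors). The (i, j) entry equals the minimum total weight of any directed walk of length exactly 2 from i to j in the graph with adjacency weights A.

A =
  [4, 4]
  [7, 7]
A^⊗2 =
  [8, 8]
  [11, 11]

Each entry (A^⊗2)_ij equals the minimum over all length-2 walks i = v_0 → v_1 → … → v_2 = j of Σ_t A[v_t][v_{t+1}]. For example, for (i, j) = (0, 1) we minimise over 2 possible intermediate vertex sequences; the minimum is 8, attained along the walk 0 → 0 → 1.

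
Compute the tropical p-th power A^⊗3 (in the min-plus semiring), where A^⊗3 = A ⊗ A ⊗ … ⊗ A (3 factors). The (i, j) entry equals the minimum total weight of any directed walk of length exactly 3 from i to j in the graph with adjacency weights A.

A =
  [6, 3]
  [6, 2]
A^⊗3 =
  [11, 7]
  [10, 6]

Each entry (A^⊗3)_ij equals the minimum over all length-3 walks i = v_0 → v_1 → … → v_3 = j of Σ_t A[v_t][v_{t+1}]. For example, for (i, j) = (0, 1) we minimise over 4 possible intermediate vertex sequences; the minimum is 7, attained along the walk 0 → 1 → 1 → 1.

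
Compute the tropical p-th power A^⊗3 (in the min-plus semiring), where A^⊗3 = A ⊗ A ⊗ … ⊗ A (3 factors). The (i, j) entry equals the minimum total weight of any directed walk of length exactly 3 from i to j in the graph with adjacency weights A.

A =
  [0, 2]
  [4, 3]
A^⊗3 =
  [0, 2]
  [4, 6]

Each entry (A^⊗3)_ij equals the minimum over all length-3 walks i = v_0 → v_1 → … → v_3 = j of Σ_t A[v_t][v_{t+1}]. For example, for (i, j) = (0, 1) we minimise over 4 possible intermediate vertex sequences; the minimum is 2, attained along the walk 0 → 0 → 0 → 1.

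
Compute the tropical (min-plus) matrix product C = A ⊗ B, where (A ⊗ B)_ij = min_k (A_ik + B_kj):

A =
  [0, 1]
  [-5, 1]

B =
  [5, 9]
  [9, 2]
A ⊗ B =
  [5, 3]
  [0, 3]

Apply the min-plus product entry-by-entry:
  C[0][0] = min over k of (A[0][0] + B[0][0] = 0 + 5 = 5, A[0][1] + B[1][0] = 1 + 9 = 10) = 5 (attained at k = 0)
  C[0][1] = min over k of (A[0][0] + B[0][1] = 0 + 9 = 9, A[0][1] + B[1][1] = 1 + 2 = 3) = 3 (attained at k = 1)
  C[1][0] = min over k of (A[1][0] + B[0][0] = -5 + 5 = 0, A[1][1] + B[1][0] = 1 + 9 = 10) = 0 (attained at k = 0)
  C[1][1] = min over k of (A[1][0] + B[0][1] = -5 + 9 = 4, A[1][1] + B[1][1] = 1 + 2 = 3) = 3 (attained at k = 1)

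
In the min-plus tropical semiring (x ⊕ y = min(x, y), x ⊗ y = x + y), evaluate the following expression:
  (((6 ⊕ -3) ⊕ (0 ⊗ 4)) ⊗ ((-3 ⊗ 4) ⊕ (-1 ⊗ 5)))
(((6 ⊕ -3) ⊕ (0 ⊗ 4)) ⊗ ((-3 ⊗ 4) ⊕ (-1 ⊗ 5))) = -2

Expand innermost to outermost. Recall ⊕ takes the minimum of its arguments and ⊗ takes their sum. Working out the expression (((6 ⊕ -3) ⊕ (0 ⊗ 4)) ⊗ ((-3 ⊗ 4) ⊕ (-1 ⊗ 5))) gives -2.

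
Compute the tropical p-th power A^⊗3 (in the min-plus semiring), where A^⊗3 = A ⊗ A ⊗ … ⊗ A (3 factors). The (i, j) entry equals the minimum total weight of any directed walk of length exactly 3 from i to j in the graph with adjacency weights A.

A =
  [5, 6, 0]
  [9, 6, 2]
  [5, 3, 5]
A^⊗3 =
  [10, 8, 5]
  [12, 10, 7]
  [10, 8, 10]

Each entry (A^⊗3)_ij equals the minimum over all length-3 walks i = v_0 → v_1 → … → v_3 = j of Σ_t A[v_t][v_{t+1}]. For example, for (i, j) = (0, 2) we minimise over 9 possible intermediate vertex sequences; the minimum is 5, attained along the walk 0 → 2 → 0 → 2.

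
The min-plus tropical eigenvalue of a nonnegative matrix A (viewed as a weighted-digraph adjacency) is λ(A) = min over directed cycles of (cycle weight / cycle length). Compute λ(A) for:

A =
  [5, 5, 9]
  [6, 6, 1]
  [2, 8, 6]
λ(A) = 8/3

Enumerate directed cycles and compute their means (weight / length). Sample:
  cycle 0 → 0: weight = 5, length = 1, mean = 5/1 ≈ 5.000
  cycle 1 → 1: weight = 6, length = 1, mean = 6/1 ≈ 6.000
  cycle 2 → 2: weight = 6, length = 1, mean = 6/1 ≈ 6.000
  cycle 0 → 1 → 0: weight = 11, length = 2, mean = 11/2 ≈ 5.500
  cycle 0 → 2 → 0: weight = 11, length = 2, mean = 11/2 ≈ 5.500
  cycle 1 → 0 → 1: weight = 11, length = 2, mean = 11/2 ≈ 5.500
Minimum mean = 2.667, attained e.g. along the cycle 0 → 1 → 2 → 0 with weight 8 and length 3. So λ(A) = 8/3 = 8/3.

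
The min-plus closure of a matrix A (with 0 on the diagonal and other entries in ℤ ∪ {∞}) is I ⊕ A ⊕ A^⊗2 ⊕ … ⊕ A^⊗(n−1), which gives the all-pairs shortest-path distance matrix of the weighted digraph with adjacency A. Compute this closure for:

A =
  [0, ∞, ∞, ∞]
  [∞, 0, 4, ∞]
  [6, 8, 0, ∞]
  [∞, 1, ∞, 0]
Closure =
  [0, ∞, ∞, ∞]
  [10, 0, 4, ∞]
  [6, 8, 0, ∞]
  [11, 1, 5, 0]

This is the Floyd-Warshall all-pairs shortest-path computation. For each intermediate vertex k = 0, 1, …, 3, update dist[i][j] ← min(dist[i][j], dist[i][k] + dist[k][j]). The final matrix gives, for each (i, j), the minimum total weight of any directed path from i to j (possibly empty when i = j).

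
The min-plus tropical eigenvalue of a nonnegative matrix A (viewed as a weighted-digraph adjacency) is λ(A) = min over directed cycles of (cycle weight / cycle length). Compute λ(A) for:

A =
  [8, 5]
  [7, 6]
λ(A) = 6

Enumerate directed cycles and compute their means (weight / length). Sample:
  cycle 0 → 0: weight = 8, length = 1, mean = 8/1 ≈ 8.000
  cycle 1 → 1: weight = 6, length = 1, mean = 6/1 ≈ 6.000
  cycle 0 → 1 → 0: weight = 12, length = 2, mean = 12/2 ≈ 6.000
  cycle 1 → 0 → 1: weight = 12, length = 2, mean = 12/2 ≈ 6.000
Minimum mean = 6.000, attained e.g. along the cycle 1 → 1 with weight 6 and length 1. So λ(A) = 6/1 = 6.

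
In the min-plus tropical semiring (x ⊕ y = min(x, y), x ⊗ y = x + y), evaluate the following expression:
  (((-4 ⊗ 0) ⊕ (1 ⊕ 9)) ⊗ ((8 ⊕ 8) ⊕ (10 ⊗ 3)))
(((-4 ⊗ 0) ⊕ (1 ⊕ 9)) ⊗ ((8 ⊕ 8) ⊕ (10 ⊗ 3))) = 4

Expand innermost to outermost. Recall ⊕ takes the minimum of its arguments and ⊗ takes their sum. Working out the expression (((-4 ⊗ 0) ⊕ (1 ⊕ 9)) ⊗ ((8 ⊕ 8) ⊕ (10 ⊗ 3))) gives 4.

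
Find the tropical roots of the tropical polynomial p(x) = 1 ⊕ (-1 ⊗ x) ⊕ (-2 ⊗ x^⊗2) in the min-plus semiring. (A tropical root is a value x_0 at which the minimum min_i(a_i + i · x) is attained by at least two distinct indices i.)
Roots: {1, 2}

Each tropical root is a break point of the lower envelope of the lines y = a_i + i · x (there are 3 lines, with slopes 0, 1, ..., 2). Only the lines that attain the minimum somewhere contribute to roots; other lines are dominated. Here the surviving (envelope) indices are i = 2, i = 1, i = 0.
Intersections between consecutive envelope lines give the roots: for adjacent envelope indices i < j the intersection is x = (a_i − a_j) / (j − i). Reading off the sorted break points: {1, 2}.
Verification: at each break x_0, at least two indices attain the minimum of min_i(a_i + i · x_0).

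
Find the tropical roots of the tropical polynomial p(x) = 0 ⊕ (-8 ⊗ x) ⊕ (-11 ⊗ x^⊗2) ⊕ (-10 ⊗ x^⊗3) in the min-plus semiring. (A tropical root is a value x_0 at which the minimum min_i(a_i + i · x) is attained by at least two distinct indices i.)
Roots: {-1, 3, 8}

Each tropical root is a break point of the lower envelope of the lines y = a_i + i · x (there are 4 lines, with slopes 0, 1, ..., 3). Only the lines that attain the minimum somewhere contribute to roots; other lines are dominated. Here the surviving (envelope) indices are i = 3, i = 2, i = 1, i = 0.
Intersections between consecutive envelope lines give the roots: for adjacent envelope indices i < j the intersection is x = (a_i − a_j) / (j − i). Reading off the sorted break points: {-1, 3, 8}.
Verification: at each break x_0, at least two indices attain the minimum of min_i(a_i + i · x_0).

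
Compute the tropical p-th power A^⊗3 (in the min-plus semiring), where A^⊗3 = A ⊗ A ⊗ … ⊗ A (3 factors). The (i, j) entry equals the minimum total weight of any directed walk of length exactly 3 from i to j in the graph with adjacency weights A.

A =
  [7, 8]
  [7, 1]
A^⊗3 =
  [16, 10]
  [9, 3]

Each entry (A^⊗3)_ij equals the minimum over all length-3 walks i = v_0 → v_1 → … → v_3 = j of Σ_t A[v_t][v_{t+1}]. For example, for (i, j) = (0, 1) we minimise over 4 possible intermediate vertex sequences; the minimum is 10, attained along the walk 0 → 1 → 1 → 1.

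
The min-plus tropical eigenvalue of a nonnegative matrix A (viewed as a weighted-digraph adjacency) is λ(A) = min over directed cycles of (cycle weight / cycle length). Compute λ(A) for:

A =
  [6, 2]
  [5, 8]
λ(A) = 7/2

Enumerate directed cycles and compute their means (weight / length). Sample:
  cycle 0 → 0: weight = 6, length = 1, mean = 6/1 ≈ 6.000
  cycle 1 → 1: weight = 8, length = 1, mean = 8/1 ≈ 8.000
  cycle 0 → 1 → 0: weight = 7, length = 2, mean = 7/2 ≈ 3.500
  cycle 1 → 0 → 1: weight = 7, length = 2, mean = 7/2 ≈ 3.500
Minimum mean = 3.500, attained e.g. along the cycle 0 → 1 → 0 with weight 7 and length 2. So λ(A) = 7/2 = 7/2.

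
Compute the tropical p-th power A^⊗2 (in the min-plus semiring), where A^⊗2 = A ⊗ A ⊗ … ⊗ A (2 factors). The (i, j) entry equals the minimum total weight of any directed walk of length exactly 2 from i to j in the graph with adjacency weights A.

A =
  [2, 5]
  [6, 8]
A^⊗2 =
  [4, 7]
  [8, 11]

Each entry (A^⊗2)_ij equals the minimum over all length-2 walks i = v_0 → v_1 → … → v_2 = j of Σ_t A[v_t][v_{t+1}]. For example, for (i, j) = (0, 1) we minimise over 2 possible intermediate vertex sequences; the minimum is 7, attained along the walk 0 → 0 → 1.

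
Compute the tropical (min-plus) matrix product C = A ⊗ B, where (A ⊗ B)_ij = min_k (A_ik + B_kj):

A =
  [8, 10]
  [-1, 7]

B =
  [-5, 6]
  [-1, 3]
A ⊗ B =
  [3, 13]
  [-6, 5]

Apply the min-plus product entry-by-entry:
  C[0][0] = min over k of (A[0][0] + B[0][0] = 8 + -5 = 3, A[0][1] + B[1][0] = 10 + -1 = 9) = 3 (attained at k = 0)
  C[0][1] = min over k of (A[0][0] + B[0][1] = 8 + 6 = 14, A[0][1] + B[1][1] = 10 + 3 = 13) = 13 (attained at k = 1)
  C[1][0] = min over k of (A[1][0] + B[0][0] = -1 + -5 = -6, A[1][1] + B[1][0] = 7 + -1 = 6) = -6 (attained at k = 0)
  C[1][1] = min over k of (A[1][0] + B[0][1] = -1 + 6 = 5, A[1][1] + B[1][1] = 7 + 3 = 10) = 5 (attained at k = 0)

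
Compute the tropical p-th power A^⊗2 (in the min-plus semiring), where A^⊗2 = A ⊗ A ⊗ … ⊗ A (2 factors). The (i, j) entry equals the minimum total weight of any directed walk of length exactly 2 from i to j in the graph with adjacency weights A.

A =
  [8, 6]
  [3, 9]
A^⊗2 =
  [9, 14]
  [11, 9]

Each entry (A^⊗2)_ij equals the minimum over all length-2 walks i = v_0 → v_1 → … → v_2 = j of Σ_t A[v_t][v_{t+1}]. For example, for (i, j) = (0, 1) we minimise over 2 possible intermediate vertex sequences; the minimum is 14, attained along the walk 0 → 0 → 1.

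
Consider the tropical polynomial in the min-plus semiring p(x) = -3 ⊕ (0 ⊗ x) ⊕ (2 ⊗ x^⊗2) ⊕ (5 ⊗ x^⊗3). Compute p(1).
p(1) = -3

A tropical monomial a ⊗ x^⊗i evaluates to a + i · x. Evaluating each term at x = 1:
  Term 0 contributes -3 + 0 · 1 = -3
  Term 1 contributes 0 + 1 · 1 = 1
  Term 2 contributes 2 + 2 · 1 = 4
  Term 3 contributes 5 + 3 · 1 = 8
p(1) = ⊕ of these = min[-3, 1, 4, 8] = -3.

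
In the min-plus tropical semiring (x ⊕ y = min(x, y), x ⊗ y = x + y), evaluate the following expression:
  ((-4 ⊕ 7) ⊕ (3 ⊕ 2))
((-4 ⊕ 7) ⊕ (3 ⊕ 2)) = -4

Expand innermost to outermost. Recall ⊕ takes the minimum of its arguments and ⊗ takes their sum. Working out the expression ((-4 ⊕ 7) ⊕ (3 ⊕ 2)) gives -4.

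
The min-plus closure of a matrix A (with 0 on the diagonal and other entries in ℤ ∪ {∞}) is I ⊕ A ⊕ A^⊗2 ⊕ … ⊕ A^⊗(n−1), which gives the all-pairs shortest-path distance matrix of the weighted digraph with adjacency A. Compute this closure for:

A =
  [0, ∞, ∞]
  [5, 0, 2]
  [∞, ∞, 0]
Closure =
  [0, ∞, ∞]
  [5, 0, 2]
  [∞, ∞, 0]

This is the Floyd-Warshall all-pairs shortest-path computation. For each intermediate vertex k = 0, 1, …, 2, update dist[i][j] ← min(dist[i][j], dist[i][k] + dist[k][j]). The final matrix gives, for each (i, j), the minimum total weight of any directed path from i to j (possibly empty when i = j).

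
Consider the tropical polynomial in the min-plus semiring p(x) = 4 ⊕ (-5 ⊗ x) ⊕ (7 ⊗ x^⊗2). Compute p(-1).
p(-1) = -6

A tropical monomial a ⊗ x^⊗i evaluates to a + i · x. Evaluating each term at x = -1:
  Term 0 contributes 4 + 0 · -1 = 4
  Term 1 contributes -5 + 1 · -1 = -6
  Term 2 contributes 7 + 2 · -1 = 5
p(-1) = ⊕ of these = min[4, -6, 5] = -6.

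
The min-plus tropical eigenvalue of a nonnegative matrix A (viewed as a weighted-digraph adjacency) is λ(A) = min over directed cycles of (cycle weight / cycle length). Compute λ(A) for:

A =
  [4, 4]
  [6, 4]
λ(A) = 4

Enumerate directed cycles and compute their means (weight / length). Sample:
  cycle 0 → 0: weight = 4, length = 1, mean = 4/1 ≈ 4.000
  cycle 1 → 1: weight = 4, length = 1, mean = 4/1 ≈ 4.000
  cycle 0 → 1 → 0: weight = 10, length = 2, mean = 10/2 ≈ 5.000
  cycle 1 → 0 → 1: weight = 10, length = 2, mean = 10/2 ≈ 5.000
Minimum mean = 4.000, attained e.g. along the cycle 0 → 0 with weight 4 and length 1. So λ(A) = 4/1 = 4.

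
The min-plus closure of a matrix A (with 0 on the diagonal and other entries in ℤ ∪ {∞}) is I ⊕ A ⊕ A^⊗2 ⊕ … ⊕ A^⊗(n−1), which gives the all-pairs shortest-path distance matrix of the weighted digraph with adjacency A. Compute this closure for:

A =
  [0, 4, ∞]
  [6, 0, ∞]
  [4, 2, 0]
Closure =
  [0, 4, ∞]
  [6, 0, ∞]
  [4, 2, 0]

This is the Floyd-Warshall all-pairs shortest-path computation. For each intermediate vertex k = 0, 1, …, 2, update dist[i][j] ← min(dist[i][j], dist[i][k] + dist[k][j]). The final matrix gives, for each (i, j), the minimum total weight of any directed path from i to j (possibly empty when i = j).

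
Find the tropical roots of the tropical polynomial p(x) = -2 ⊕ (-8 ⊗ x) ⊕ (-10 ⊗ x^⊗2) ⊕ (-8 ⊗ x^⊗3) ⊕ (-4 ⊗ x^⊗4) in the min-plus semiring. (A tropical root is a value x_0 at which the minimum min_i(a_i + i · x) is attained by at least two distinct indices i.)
Roots: {-4, -2, 2, 6}

Each tropical root is a break point of the lower envelope of the lines y = a_i + i · x (there are 5 lines, with slopes 0, 1, ..., 4). Only the lines that attain the minimum somewhere contribute to roots; other lines are dominated. Here the surviving (envelope) indices are i = 4, i = 3, i = 2, i = 1, i = 0.
Intersections between consecutive envelope lines give the roots: for adjacent envelope indices i < j the intersection is x = (a_i − a_j) / (j − i). Reading off the sorted break points: {-4, -2, 2, 6}.
Verification: at each break x_0, at least two indices attain the minimum of min_i(a_i + i · x_0).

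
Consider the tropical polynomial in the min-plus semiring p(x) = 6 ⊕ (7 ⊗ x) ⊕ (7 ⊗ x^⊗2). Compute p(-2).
p(-2) = 3

A tropical monomial a ⊗ x^⊗i evaluates to a + i · x. Evaluating each term at x = -2:
  Term 0 contributes 6 + 0 · -2 = 6
  Term 1 contributes 7 + 1 · -2 = 5
  Term 2 contributes 7 + 2 · -2 = 3
p(-2) = ⊕ of these = min[6, 5, 3] = 3.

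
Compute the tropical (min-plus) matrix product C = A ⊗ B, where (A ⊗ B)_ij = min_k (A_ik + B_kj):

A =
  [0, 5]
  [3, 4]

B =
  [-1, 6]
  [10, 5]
A ⊗ B =
  [-1, 6]
  [2, 9]

Apply the min-plus product entry-by-entry:
  C[0][0] = min over k of (A[0][0] + B[0][0] = 0 + -1 = -1, A[0][1] + B[1][0] = 5 + 10 = 15) = -1 (attained at k = 0)
  C[0][1] = min over k of (A[0][0] + B[0][1] = 0 + 6 = 6, A[0][1] + B[1][1] = 5 + 5 = 10) = 6 (attained at k = 0)
  C[1][0] = min over k of (A[1][0] + B[0][0] = 3 + -1 = 2, A[1][1] + B[1][0] = 4 + 10 = 14) = 2 (attained at k = 0)
  C[1][1] = min over k of (A[1][0] + B[0][1] = 3 + 6 = 9, A[1][1] + B[1][1] = 4 + 5 = 9) = 9 (attained at k = 0)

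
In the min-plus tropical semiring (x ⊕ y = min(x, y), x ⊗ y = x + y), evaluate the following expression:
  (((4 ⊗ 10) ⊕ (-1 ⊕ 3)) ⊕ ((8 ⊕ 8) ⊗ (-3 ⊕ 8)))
(((4 ⊗ 10) ⊕ (-1 ⊕ 3)) ⊕ ((8 ⊕ 8) ⊗ (-3 ⊕ 8))) = -1

Expand innermost to outermost. Recall ⊕ takes the minimum of its arguments and ⊗ takes their sum. Working out the expression (((4 ⊗ 10) ⊕ (-1 ⊕ 3)) ⊕ ((8 ⊕ 8) ⊗ (-3 ⊕ 8))) gives -1.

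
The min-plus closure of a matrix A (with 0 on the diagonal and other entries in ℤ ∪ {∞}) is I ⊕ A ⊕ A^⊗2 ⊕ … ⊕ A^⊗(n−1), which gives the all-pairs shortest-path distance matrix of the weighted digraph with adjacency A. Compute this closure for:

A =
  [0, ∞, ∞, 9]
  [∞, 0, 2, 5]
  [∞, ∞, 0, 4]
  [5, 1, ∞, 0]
Closure =
  [0, 10, 12, 9]
  [10, 0, 2, 5]
  [9, 5, 0, 4]
  [5, 1, 3, 0]

This is the Floyd-Warshall all-pairs shortest-path computation. For each intermediate vertex k = 0, 1, …, 3, update dist[i][j] ← min(dist[i][j], dist[i][k] + dist[k][j]). The final matrix gives, for each (i, j), the minimum total weight of any directed path from i to j (possibly empty when i = j).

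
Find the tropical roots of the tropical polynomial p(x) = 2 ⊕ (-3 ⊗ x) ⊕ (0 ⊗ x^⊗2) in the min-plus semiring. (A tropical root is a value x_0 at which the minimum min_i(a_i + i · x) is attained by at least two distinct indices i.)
Roots: {-3, 5}

Each tropical root is a break point of the lower envelope of the lines y = a_i + i · x (there are 3 lines, with slopes 0, 1, ..., 2). Only the lines that attain the minimum somewhere contribute to roots; other lines are dominated. Here the surviving (envelope) indices are i = 2, i = 1, i = 0.
Intersections between consecutive envelope lines give the roots: for adjacent envelope indices i < j the intersection is x = (a_i − a_j) / (j − i). Reading off the sorted break points: {-3, 5}.
Verification: at each break x_0, at least two indices attain the minimum of min_i(a_i + i · x_0).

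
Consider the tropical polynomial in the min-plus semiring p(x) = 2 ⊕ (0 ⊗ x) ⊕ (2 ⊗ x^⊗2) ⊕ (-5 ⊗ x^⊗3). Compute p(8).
p(8) = 2

A tropical monomial a ⊗ x^⊗i evaluates to a + i · x. Evaluating each term at x = 8:
  Term 0 contributes 2 + 0 · 8 = 2
  Term 1 contributes 0 + 1 · 8 = 8
  Term 2 contributes 2 + 2 · 8 = 18
  Term 3 contributes -5 + 3 · 8 = 19
p(8) = ⊕ of these = min[2, 8, 18, 19] = 2.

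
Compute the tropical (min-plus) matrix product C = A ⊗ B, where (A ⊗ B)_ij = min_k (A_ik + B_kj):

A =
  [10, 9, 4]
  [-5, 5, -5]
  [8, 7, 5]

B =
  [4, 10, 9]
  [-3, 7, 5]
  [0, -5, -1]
A ⊗ B =
  [4, -1, 3]
  [-5, -10, -6]
  [4, 0, 4]

Apply the min-plus product entry-by-entry:
  C[0][0] = min over k of (A[0][0] + B[0][0] = 10 + 4 = 14, A[0][1] + B[1][0] = 9 + -3 = 6, A[0][2] + B[2][0] = 4 + 0 = 4) = 4 (attained at k = 2)
  C[0][1] = min over k of (A[0][0] + B[0][1] = 10 + 10 = 20, A[0][1] + B[1][1] = 9 + 7 = 16, A[0][2] + B[2][1] = 4 + -5 = -1) = -1 (attained at k = 2)
  C[0][2] = min over k of (A[0][0] + B[0][2] = 10 + 9 = 19, A[0][1] + B[1][2] = 9 + 5 = 14, A[0][2] + B[2][2] = 4 + -1 = 3) = 3 (attained at k = 2)
  C[1][0] = min over k of (A[1][0] + B[0][0] = -5 + 4 = -1, A[1][1] + B[1][0] = 5 + -3 = 2, A[1][2] + B[2][0] = -5 + 0 = -5) = -5 (attained at k = 2)
  C[1][1] = min over k of (A[1][0] + B[0][1] = -5 + 10 = 5, A[1][1] + B[1][1] = 5 + 7 = 12, A[1][2] + B[2][1] = -5 + -5 = -10) = -10 (attained at k = 2)
  C[1][2] = min over k of (A[1][0] + B[0][2] = -5 + 9 = 4, A[1][1] + B[1][2] = 5 + 5 = 10, A[1][2] + B[2][2] = -5 + -1 = -6) = -6 (attained at k = 2)
  C[2][0] = min over k of (A[2][0] + B[0][0] = 8 + 4 = 12, A[2][1] + B[1][0] = 7 + -3 = 4, A[2][2] + B[2][0] = 5 + 0 = 5) = 4 (attained at k = 1)
  C[2][1] = min over k of (A[2][0] + B[0][1] = 8 + 10 = 18, A[2][1] + B[1][1] = 7 + 7 = 14, A[2][2] + B[2][1] = 5 + -5 = 0) = 0 (attained at k = 2)
  C[2][2] = min over k of (A[2][0] + B[0][2] = 8 + 9 = 17, A[2][1] + B[1][2] = 7 + 5 = 12, A[2][2] + B[2][2] = 5 + -1 = 4) = 4 (attained at k = 2)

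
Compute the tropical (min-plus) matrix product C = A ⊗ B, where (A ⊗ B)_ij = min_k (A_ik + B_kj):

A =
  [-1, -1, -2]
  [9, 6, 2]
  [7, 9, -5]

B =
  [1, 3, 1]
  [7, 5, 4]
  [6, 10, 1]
A ⊗ B =
  [0, 2, -1]
  [8, 11, 3]
  [1, 5, -4]

Apply the min-plus product entry-by-entry:
  C[0][0] = min over k of (A[0][0] + B[0][0] = -1 + 1 = 0, A[0][1] + B[1][0] = -1 + 7 = 6, A[0][2] + B[2][0] = -2 + 6 = 4) = 0 (attained at k = 0)
  C[0][1] = min over k of (A[0][0] + B[0][1] = -1 + 3 = 2, A[0][1] + B[1][1] = -1 + 5 = 4, A[0][2] + B[2][1] = -2 + 10 = 8) = 2 (attained at k = 0)
  C[0][2] = min over k of (A[0][0] + B[0][2] = -1 + 1 = 0, A[0][1] + B[1][2] = -1 + 4 = 3, A[0][2] + B[2][2] = -2 + 1 = -1) = -1 (attained at k = 2)
  C[1][0] = min over k of (A[1][0] + B[0][0] = 9 + 1 = 10, A[1][1] + B[1][0] = 6 + 7 = 13, A[1][2] + B[2][0] = 2 + 6 = 8) = 8 (attained at k = 2)
  C[1][1] = min over k of (A[1][0] + B[0][1] = 9 + 3 = 12, A[1][1] + B[1][1] = 6 + 5 = 11, A[1][2] + B[2][1] = 2 + 10 = 12) = 11 (attained at k = 1)
  C[1][2] = min over k of (A[1][0] + B[0][2] = 9 + 1 = 10, A[1][1] + B[1][2] = 6 + 4 = 10, A[1][2] + B[2][2] = 2 + 1 = 3) = 3 (attained at k = 2)
  C[2][0] = min over k of (A[2][0] + B[0][0] = 7 + 1 = 8, A[2][1] + B[1][0] = 9 + 7 = 16, A[2][2] + B[2][0] = -5 + 6 = 1) = 1 (attained at k = 2)
  C[2][1] = min over k of (A[2][0] + B[0][1] = 7 + 3 = 10, A[2][1] + B[1][1] = 9 + 5 = 14, A[2][2] + B[2][1] = -5 + 10 = 5) = 5 (attained at k = 2)
  C[2][2] = min over k of (A[2][0] + B[0][2] = 7 + 1 = 8, A[2][1] + B[1][2] = 9 + 4 = 13, A[2][2] + B[2][2] = -5 + 1 = -4) = -4 (attained at k = 2)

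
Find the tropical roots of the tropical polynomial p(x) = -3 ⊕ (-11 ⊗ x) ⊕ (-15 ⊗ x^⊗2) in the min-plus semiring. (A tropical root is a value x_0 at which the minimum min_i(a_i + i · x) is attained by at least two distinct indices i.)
Roots: {4, 8}

Each tropical root is a break point of the lower envelope of the lines y = a_i + i · x (there are 3 lines, with slopes 0, 1, ..., 2). Only the lines that attain the minimum somewhere contribute to roots; other lines are dominated. Here the surviving (envelope) indices are i = 2, i = 1, i = 0.
Intersections between consecutive envelope lines give the roots: for adjacent envelope indices i < j the intersection is x = (a_i − a_j) / (j − i). Reading off the sorted break points: {4, 8}.
Verification: at each break x_0, at least two indices attain the minimum of min_i(a_i + i · x_0).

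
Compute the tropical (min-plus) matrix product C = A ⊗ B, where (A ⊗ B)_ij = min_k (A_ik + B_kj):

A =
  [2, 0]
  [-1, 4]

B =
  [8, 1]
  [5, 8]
A ⊗ B =
  [5, 3]
  [7, 0]

Apply the min-plus product entry-by-entry:
  C[0][0] = min over k of (A[0][0] + B[0][0] = 2 + 8 = 10, A[0][1] + B[1][0] = 0 + 5 = 5) = 5 (attained at k = 1)
  C[0][1] = min over k of (A[0][0] + B[0][1] = 2 + 1 = 3, A[0][1] + B[1][1] = 0 + 8 = 8) = 3 (attained at k = 0)
  C[1][0] = min over k of (A[1][0] + B[0][0] = -1 + 8 = 7, A[1][1] + B[1][0] = 4 + 5 = 9) = 7 (attained at k = 0)
  C[1][1] = min over k of (A[1][0] + B[0][1] = -1 + 1 = 0, A[1][1] + B[1][1] = 4 + 8 = 12) = 0 (attained at k = 0)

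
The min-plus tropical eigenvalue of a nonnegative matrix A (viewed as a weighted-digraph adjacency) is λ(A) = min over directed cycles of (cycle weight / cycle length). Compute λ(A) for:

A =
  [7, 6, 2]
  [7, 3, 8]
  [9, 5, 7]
λ(A) = 3

Enumerate directed cycles and compute their means (weight / length). Sample:
  cycle 0 → 0: weight = 7, length = 1, mean = 7/1 ≈ 7.000
  cycle 1 → 1: weight = 3, length = 1, mean = 3/1 ≈ 3.000
  cycle 2 → 2: weight = 7, length = 1, mean = 7/1 ≈ 7.000
  cycle 0 → 1 → 0: weight = 13, length = 2, mean = 13/2 ≈ 6.500
  cycle 0 → 2 → 0: weight = 11, length = 2, mean = 11/2 ≈ 5.500
  cycle 1 → 0 → 1: weight = 13, length = 2, mean = 13/2 ≈ 6.500
Minimum mean = 3.000, attained e.g. along the cycle 1 → 1 with weight 3 and length 1. So λ(A) = 3/1 = 3.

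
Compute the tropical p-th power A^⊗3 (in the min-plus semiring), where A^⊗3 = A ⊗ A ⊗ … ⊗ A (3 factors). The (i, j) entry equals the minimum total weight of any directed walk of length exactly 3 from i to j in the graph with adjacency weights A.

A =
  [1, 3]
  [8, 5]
A^⊗3 =
  [3, 5]
  [10, 12]

Each entry (A^⊗3)_ij equals the minimum over all length-3 walks i = v_0 → v_1 → … → v_3 = j of Σ_t A[v_t][v_{t+1}]. For example, for (i, j) = (0, 1) we minimise over 4 possible intermediate vertex sequences; the minimum is 5, attained along the walk 0 → 0 → 0 → 1.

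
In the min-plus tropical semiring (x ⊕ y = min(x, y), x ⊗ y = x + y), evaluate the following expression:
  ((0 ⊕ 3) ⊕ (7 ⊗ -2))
((0 ⊕ 3) ⊕ (7 ⊗ -2)) = 0

Expand innermost to outermost. Recall ⊕ takes the minimum of its arguments and ⊗ takes their sum. Working out the expression ((0 ⊕ 3) ⊕ (7 ⊗ -2)) gives 0.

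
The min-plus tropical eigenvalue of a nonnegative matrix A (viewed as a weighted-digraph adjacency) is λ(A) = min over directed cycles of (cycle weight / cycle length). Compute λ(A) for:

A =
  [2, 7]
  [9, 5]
λ(A) = 2

Enumerate directed cycles and compute their means (weight / length). Sample:
  cycle 0 → 0: weight = 2, length = 1, mean = 2/1 ≈ 2.000
  cycle 1 → 1: weight = 5, length = 1, mean = 5/1 ≈ 5.000
  cycle 0 → 1 → 0: weight = 16, length = 2, mean = 16/2 ≈ 8.000
  cycle 1 → 0 → 1: weight = 16, length = 2, mean = 16/2 ≈ 8.000
Minimum mean = 2.000, attained e.g. along the cycle 0 → 0 with weight 2 and length 1. So λ(A) = 2/1 = 2.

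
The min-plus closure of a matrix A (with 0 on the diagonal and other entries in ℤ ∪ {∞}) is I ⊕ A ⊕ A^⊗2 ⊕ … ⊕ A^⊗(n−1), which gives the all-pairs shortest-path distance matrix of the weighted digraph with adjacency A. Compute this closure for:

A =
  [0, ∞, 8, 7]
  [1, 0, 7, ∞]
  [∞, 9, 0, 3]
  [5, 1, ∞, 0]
Closure =
  [0, 8, 8, 7]
  [1, 0, 7, 8]
  [5, 4, 0, 3]
  [2, 1, 8, 0]

This is the Floyd-Warshall all-pairs shortest-path computation. For each intermediate vertex k = 0, 1, …, 3, update dist[i][j] ← min(dist[i][j], dist[i][k] + dist[k][j]). The final matrix gives, for each (i, j), the minimum total weight of any directed path from i to j (possibly empty when i = j).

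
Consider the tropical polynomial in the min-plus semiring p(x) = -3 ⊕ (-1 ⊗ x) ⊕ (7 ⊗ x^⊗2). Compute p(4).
p(4) = -3

A tropical monomial a ⊗ x^⊗i evaluates to a + i · x. Evaluating each term at x = 4:
  Term 0 contributes -3 + 0 · 4 = -3
  Term 1 contributes -1 + 1 · 4 = 3
  Term 2 contributes 7 + 2 · 4 = 15
p(4) = ⊕ of these = min[-3, 3, 15] = -3.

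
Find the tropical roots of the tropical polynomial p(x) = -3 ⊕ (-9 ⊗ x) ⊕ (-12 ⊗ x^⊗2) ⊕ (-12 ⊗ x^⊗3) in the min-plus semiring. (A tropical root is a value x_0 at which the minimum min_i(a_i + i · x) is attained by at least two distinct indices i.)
Roots: {0, 3, 6}

Each tropical root is a break point of the lower envelope of the lines y = a_i + i · x (there are 4 lines, with slopes 0, 1, ..., 3). Only the lines that attain the minimum somewhere contribute to roots; other lines are dominated. Here the surviving (envelope) indices are i = 3, i = 2, i = 1, i = 0.
Intersections between consecutive envelope lines give the roots: for adjacent envelope indices i < j the intersection is x = (a_i − a_j) / (j − i). Reading off the sorted break points: {0, 3, 6}.
Verification: at each break x_0, at least two indices attain the minimum of min_i(a_i + i · x_0).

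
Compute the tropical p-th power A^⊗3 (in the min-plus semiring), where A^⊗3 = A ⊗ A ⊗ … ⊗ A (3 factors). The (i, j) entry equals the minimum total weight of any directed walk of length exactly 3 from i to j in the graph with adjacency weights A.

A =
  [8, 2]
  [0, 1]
A^⊗3 =
  [3, 4]
  [2, 3]

Each entry (A^⊗3)_ij equals the minimum over all length-3 walks i = v_0 → v_1 → … → v_3 = j of Σ_t A[v_t][v_{t+1}]. For example, for (i, j) = (0, 1) we minimise over 4 possible intermediate vertex sequences; the minimum is 4, attained along the walk 0 → 1 → 0 → 1.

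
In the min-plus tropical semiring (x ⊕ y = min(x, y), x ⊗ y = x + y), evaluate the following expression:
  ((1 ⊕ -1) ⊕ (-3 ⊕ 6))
((1 ⊕ -1) ⊕ (-3 ⊕ 6)) = -3

Expand innermost to outermost. Recall ⊕ takes the minimum of its arguments and ⊗ takes their sum. Working out the expression ((1 ⊕ -1) ⊕ (-3 ⊕ 6)) gives -3.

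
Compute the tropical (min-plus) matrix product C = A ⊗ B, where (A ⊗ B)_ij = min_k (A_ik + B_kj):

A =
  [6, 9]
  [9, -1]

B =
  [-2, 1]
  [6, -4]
A ⊗ B =
  [4, 5]
  [5, -5]

Apply the min-plus product entry-by-entry:
  C[0][0] = min over k of (A[0][0] + B[0][0] = 6 + -2 = 4, A[0][1] + B[1][0] = 9 + 6 = 15) = 4 (attained at k = 0)
  C[0][1] = min over k of (A[0][0] + B[0][1] = 6 + 1 = 7, A[0][1] + B[1][1] = 9 + -4 = 5) = 5 (attained at k = 1)
  C[1][0] = min over k of (A[1][0] + B[0][0] = 9 + -2 = 7, A[1][1] + B[1][0] = -1 + 6 = 5) = 5 (attained at k = 1)
  C[1][1] = min over k of (A[1][0] + B[0][1] = 9 + 1 = 10, A[1][1] + B[1][1] = -1 + -4 = -5) = -5 (attained at k = 1)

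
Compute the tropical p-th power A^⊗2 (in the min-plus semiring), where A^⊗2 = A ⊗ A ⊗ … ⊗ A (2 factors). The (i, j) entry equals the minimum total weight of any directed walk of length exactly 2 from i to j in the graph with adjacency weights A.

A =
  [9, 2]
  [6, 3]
A^⊗2 =
  [8, 5]
  [9, 6]

Each entry (A^⊗2)_ij equals the minimum over all length-2 walks i = v_0 → v_1 → … → v_2 = j of Σ_t A[v_t][v_{t+1}]. For example, for (i, j) = (0, 1) we minimise over 2 possible intermediate vertex sequences; the minimum is 5, attained along the walk 0 → 1 → 1.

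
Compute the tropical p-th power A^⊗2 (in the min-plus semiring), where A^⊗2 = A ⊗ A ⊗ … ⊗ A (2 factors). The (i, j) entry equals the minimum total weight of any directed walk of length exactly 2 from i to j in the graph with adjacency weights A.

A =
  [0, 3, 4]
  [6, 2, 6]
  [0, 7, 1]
A^⊗2 =
  [0, 3, 4]
  [6, 4, 7]
  [0, 3, 2]

Each entry (A^⊗2)_ij equals the minimum over all length-2 walks i = v_0 → v_1 → … → v_2 = j of Σ_t A[v_t][v_{t+1}]. For example, for (i, j) = (0, 2) we minimise over 3 possible intermediate vertex sequences; the minimum is 4, attained along the walk 0 → 0 → 2.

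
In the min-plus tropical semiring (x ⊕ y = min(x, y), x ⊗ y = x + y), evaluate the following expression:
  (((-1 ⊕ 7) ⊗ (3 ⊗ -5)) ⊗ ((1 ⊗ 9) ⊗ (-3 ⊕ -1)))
(((-1 ⊕ 7) ⊗ (3 ⊗ -5)) ⊗ ((1 ⊗ 9) ⊗ (-3 ⊕ -1))) = 4

Expand innermost to outermost. Recall ⊕ takes the minimum of its arguments and ⊗ takes their sum. Working out the expression (((-1 ⊕ 7) ⊗ (3 ⊗ -5)) ⊗ ((1 ⊗ 9) ⊗ (-3 ⊕ -1))) gives 4.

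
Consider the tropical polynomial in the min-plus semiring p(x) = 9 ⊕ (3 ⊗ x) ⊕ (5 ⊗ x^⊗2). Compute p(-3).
p(-3) = -1

A tropical monomial a ⊗ x^⊗i evaluates to a + i · x. Evaluating each term at x = -3:
  Term 0 contributes 9 + 0 · -3 = 9
  Term 1 contributes 3 + 1 · -3 = 0
  Term 2 contributes 5 + 2 · -3 = -1
p(-3) = ⊕ of these = min[9, 0, -1] = -1.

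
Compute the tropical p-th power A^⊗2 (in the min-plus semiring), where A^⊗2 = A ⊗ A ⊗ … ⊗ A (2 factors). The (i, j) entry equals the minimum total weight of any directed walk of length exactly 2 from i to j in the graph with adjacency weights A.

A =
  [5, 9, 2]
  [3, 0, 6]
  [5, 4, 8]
A^⊗2 =
  [7, 6, 7]
  [3, 0, 5]
  [7, 4, 7]

Each entry (A^⊗2)_ij equals the minimum over all length-2 walks i = v_0 → v_1 → … → v_2 = j of Σ_t A[v_t][v_{t+1}]. For example, for (i, j) = (0, 2) we minimise over 3 possible intermediate vertex sequences; the minimum is 7, attained along the walk 0 → 0 → 2.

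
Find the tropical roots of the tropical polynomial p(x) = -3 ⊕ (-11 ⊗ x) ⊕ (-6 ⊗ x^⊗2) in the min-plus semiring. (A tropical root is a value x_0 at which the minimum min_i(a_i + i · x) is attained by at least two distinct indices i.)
Roots: {-5, 8}

Each tropical root is a break point of the lower envelope of the lines y = a_i + i · x (there are 3 lines, with slopes 0, 1, ..., 2). Only the lines that attain the minimum somewhere contribute to roots; other lines are dominated. Here the surviving (envelope) indices are i = 2, i = 1, i = 0.
Intersections between consecutive envelope lines give the roots: for adjacent envelope indices i < j the intersection is x = (a_i − a_j) / (j − i). Reading off the sorted break points: {-5, 8}.
Verification: at each break x_0, at least two indices attain the minimum of min_i(a_i + i · x_0).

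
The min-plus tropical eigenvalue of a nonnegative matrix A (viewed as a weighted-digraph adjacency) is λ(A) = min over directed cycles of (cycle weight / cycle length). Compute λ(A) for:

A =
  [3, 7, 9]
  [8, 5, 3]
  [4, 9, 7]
λ(A) = 3

Enumerate directed cycles and compute their means (weight / length). Sample:
  cycle 0 → 0: weight = 3, length = 1, mean = 3/1 ≈ 3.000
  cycle 1 → 1: weight = 5, length = 1, mean = 5/1 ≈ 5.000
  cycle 2 → 2: weight = 7, length = 1, mean = 7/1 ≈ 7.000
  cycle 0 → 1 → 0: weight = 15, length = 2, mean = 15/2 ≈ 7.500
  cycle 0 → 2 → 0: weight = 13, length = 2, mean = 13/2 ≈ 6.500
  cycle 1 → 0 → 1: weight = 15, length = 2, mean = 15/2 ≈ 7.500
Minimum mean = 3.000, attained e.g. along the cycle 0 → 0 with weight 3 and length 1. So λ(A) = 3/1 = 3.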